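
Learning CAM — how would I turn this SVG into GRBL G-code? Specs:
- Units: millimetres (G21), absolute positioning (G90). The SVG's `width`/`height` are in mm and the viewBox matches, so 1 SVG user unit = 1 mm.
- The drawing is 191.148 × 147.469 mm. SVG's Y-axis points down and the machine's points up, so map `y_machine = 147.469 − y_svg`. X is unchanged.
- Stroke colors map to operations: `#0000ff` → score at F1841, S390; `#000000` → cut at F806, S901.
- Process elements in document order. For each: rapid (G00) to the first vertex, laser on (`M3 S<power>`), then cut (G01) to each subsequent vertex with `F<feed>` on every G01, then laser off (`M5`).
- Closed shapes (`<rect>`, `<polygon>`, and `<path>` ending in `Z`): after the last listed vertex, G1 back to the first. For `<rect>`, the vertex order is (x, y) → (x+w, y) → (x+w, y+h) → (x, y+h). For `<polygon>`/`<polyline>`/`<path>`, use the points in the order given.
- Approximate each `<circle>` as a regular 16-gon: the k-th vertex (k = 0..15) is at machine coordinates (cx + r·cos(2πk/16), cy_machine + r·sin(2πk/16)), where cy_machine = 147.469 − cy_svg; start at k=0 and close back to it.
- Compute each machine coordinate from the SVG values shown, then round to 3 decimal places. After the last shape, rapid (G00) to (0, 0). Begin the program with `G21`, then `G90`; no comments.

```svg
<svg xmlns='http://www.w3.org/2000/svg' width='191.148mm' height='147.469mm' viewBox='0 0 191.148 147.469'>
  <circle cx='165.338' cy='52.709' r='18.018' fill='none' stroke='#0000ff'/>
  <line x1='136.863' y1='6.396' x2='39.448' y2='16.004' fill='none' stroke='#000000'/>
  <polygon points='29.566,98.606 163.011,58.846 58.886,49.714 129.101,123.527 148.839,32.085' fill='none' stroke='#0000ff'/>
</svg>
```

Since the viewBox matches the mm dimensions, user units are millimetres directly. The only transform is the Y-flip y_m = 147.469 − y_svg.

Shape 1 is a circle drawn with `<circle>`. Its stroke #0000ff means score at S390, F1841. After flipping Y the toolpath is (183.356,94.760) → (181.984,101.655) → (178.079,107.501) → (172.233,111.406) → (165.338,112.778) → (158.443,111.406) → (152.597,107.501) → (148.692,101.655) → (147.320,94.760) → (148.692,87.865) → (152.597,82.019) → (158.443,78.114) → (165.338,76.742) → (172.233,78.114) → (178.079,82.019) → (181.984,87.865) → (183.356,94.760), returning to the start.

Shape 2 is a line segment drawn with `<line>`. Its stroke #000000 means cut at S901, F806. After flipping Y the toolpath is (136.863,141.073) → (39.448,131.465).

Shape 3 is a closed polygon drawn with `<polygon>`. Its stroke #0000ff means score at S390, F1841. After flipping Y the toolpath is (29.566,48.863) → (163.011,88.623) → (58.886,97.755) → (129.101,23.942) → (148.839,115.384) → (29.566,48.863), returning to the start.

G21
G90
G00 X183.356 Y94.760
M3 S390
G01 X181.984 Y101.655 F1841
G01 X178.079 Y107.501 F1841
G01 X172.233 Y111.406 F1841
G01 X165.338 Y112.778 F1841
G01 X158.443 Y111.406 F1841
G01 X152.597 Y107.501 F1841
G01 X148.692 Y101.655 F1841
G01 X147.320 Y94.760 F1841
G01 X148.692 Y87.865 F1841
G01 X152.597 Y82.019 F1841
G01 X158.443 Y78.114 F1841
G01 X165.338 Y76.742 F1841
G01 X172.233 Y78.114 F1841
G01 X178.079 Y82.019 F1841
G01 X181.984 Y87.865 F1841
G01 X183.356 Y94.760 F1841
M5
G00 X136.863 Y141.073
M3 S901
G01 X39.448 Y131.465 F806
M5
G00 X29.566 Y48.863
M3 S390
G01 X163.011 Y88.623 F1841
G01 X58.886 Y97.755 F1841
G01 X129.101 Y23.942 F1841
G01 X148.839 Y115.384 F1841
G01 X29.566 Y48.863 F1841
M5
G00 X0.000 Y0.000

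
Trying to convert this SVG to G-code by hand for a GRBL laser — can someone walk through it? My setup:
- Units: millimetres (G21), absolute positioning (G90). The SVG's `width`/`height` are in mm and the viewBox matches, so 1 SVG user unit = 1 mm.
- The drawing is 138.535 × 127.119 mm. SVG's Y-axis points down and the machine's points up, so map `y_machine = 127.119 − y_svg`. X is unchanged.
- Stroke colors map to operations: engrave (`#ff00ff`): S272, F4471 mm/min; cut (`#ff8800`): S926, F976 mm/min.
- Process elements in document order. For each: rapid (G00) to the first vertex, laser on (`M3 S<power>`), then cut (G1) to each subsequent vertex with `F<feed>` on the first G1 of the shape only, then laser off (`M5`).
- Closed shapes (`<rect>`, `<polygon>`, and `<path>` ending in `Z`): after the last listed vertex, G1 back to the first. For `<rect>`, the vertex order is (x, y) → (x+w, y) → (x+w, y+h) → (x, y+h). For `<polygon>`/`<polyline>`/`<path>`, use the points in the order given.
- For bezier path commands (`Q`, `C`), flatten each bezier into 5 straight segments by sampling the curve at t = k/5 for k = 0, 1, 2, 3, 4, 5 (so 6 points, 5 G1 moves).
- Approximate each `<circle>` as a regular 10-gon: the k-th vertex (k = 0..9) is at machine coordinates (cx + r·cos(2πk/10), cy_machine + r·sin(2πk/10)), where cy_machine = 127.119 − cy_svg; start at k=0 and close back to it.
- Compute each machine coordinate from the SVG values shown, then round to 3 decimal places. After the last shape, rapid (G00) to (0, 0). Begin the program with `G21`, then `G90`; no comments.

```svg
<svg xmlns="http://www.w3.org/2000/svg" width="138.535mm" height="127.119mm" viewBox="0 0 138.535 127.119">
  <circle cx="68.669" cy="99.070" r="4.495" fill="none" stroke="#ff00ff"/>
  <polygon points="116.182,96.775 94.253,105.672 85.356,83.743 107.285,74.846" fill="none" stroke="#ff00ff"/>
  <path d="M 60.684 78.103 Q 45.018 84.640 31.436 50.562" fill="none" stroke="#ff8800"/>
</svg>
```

1 u = 1 mm; y_m = 127.119 − y.

[1] `<circle>` circle, #ff00ff→engrave S272 F4471: (73.164,28.049) → (72.306,30.691) → (70.058,32.324) → (67.280,32.324) → (65.032,30.691) → (64.174,28.049) → (65.032,25.407) → (67.280,23.774) → (70.058,23.774) → (72.306,25.407) → (73.164,28.049) (closed)

[2] `<polygon>` regular polygon, #ff00ff→engrave S272 F4471: (116.182,30.344) → (94.253,21.447) → (85.356,43.376) → (107.285,52.273) → (116.182,30.344) (closed)

[3] `<path>` quadratic bezier, #ff8800→cut S926 F976: (60.684,49.016) → (54.501,48.026) → (48.485,50.285) → (42.635,55.793) → (36.952,64.550) → (31.436,76.557)

G21
G90
G00 X73.164 Y28.049
M3 S272
G1 X72.306 Y30.691 F4471
G1 X70.058 Y32.324
G1 X67.280 Y32.324
G1 X65.032 Y30.691
G1 X64.174 Y28.049
G1 X65.032 Y25.407
G1 X67.280 Y23.774
G1 X70.058 Y23.774
G1 X72.306 Y25.407
G1 X73.164 Y28.049
M5
G00 X116.182 Y30.344
M3 S272
G1 X94.253 Y21.447 F4471
G1 X85.356 Y43.376
G1 X107.285 Y52.273
G1 X116.182 Y30.344
M5
G00 X60.684 Y49.016
M3 S926
G1 X54.501 Y48.026 F976
G1 X48.485 Y50.285
G1 X42.635 Y55.793
G1 X36.952 Y64.550
G1 X31.436 Y76.557
M5
G00 X0.000 Y0.000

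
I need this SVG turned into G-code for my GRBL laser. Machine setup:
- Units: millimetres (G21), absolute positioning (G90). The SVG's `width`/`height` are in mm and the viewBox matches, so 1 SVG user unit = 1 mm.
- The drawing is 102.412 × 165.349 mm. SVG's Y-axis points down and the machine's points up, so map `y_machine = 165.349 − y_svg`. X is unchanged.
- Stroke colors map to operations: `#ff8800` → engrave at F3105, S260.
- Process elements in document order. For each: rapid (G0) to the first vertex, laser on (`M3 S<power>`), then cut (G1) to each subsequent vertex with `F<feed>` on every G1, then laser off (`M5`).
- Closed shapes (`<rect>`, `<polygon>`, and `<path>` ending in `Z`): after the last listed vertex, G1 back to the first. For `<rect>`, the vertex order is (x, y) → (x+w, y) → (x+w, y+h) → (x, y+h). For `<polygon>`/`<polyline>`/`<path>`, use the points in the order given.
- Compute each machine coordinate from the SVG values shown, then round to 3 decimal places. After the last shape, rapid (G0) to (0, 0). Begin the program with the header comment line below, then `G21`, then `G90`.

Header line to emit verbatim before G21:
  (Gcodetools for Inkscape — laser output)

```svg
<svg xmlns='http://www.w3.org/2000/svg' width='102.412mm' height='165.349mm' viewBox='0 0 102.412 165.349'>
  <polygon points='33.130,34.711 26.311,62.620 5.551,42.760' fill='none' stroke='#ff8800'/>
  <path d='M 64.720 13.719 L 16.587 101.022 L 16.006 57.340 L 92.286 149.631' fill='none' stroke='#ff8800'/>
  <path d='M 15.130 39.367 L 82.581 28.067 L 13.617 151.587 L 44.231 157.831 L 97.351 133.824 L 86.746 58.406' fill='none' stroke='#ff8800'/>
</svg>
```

1 u = 1 mm; y_m = 165.349 − y.

[1] `<polygon>` regular polygon, #ff8800→engrave S260 F3105: (33.130,130.638) → (26.311,102.729) → (5.551,122.589) → (33.130,130.638) (closed)

[2] `<path>` open polyline, #ff8800→engrave S260 F3105: (64.720,151.630) → (16.587,64.327) → (16.006,108.009) → (92.286,15.718)

[3] `<path>` open polyline, #ff8800→engrave S260 F3105: (15.130,125.982) → (82.581,137.282) → (13.617,13.762) → (44.231,7.518) → (97.351,31.525) → (86.746,106.943)

(Gcodetools for Inkscape — laser output)
G21
G90
G0 X33.130 Y130.638
M3 S260
G1 X26.311 Y102.729 F3105
G1 X5.551 Y122.589 F3105
G1 X33.130 Y130.638 F3105
M5
G0 X64.720 Y151.630
M3 S260
G1 X16.587 Y64.327 F3105
G1 X16.006 Y108.009 F3105
G1 X92.286 Y15.718 F3105
M5
G0 X15.130 Y125.982
M3 S260
G1 X82.581 Y137.282 F3105
G1 X13.617 Y13.762 F3105
G1 X44.231 Y7.518 F3105
G1 X97.351 Y31.525 F3105
G1 X86.746 Y106.943 F3105
M5
G0 X0.000 Y0.000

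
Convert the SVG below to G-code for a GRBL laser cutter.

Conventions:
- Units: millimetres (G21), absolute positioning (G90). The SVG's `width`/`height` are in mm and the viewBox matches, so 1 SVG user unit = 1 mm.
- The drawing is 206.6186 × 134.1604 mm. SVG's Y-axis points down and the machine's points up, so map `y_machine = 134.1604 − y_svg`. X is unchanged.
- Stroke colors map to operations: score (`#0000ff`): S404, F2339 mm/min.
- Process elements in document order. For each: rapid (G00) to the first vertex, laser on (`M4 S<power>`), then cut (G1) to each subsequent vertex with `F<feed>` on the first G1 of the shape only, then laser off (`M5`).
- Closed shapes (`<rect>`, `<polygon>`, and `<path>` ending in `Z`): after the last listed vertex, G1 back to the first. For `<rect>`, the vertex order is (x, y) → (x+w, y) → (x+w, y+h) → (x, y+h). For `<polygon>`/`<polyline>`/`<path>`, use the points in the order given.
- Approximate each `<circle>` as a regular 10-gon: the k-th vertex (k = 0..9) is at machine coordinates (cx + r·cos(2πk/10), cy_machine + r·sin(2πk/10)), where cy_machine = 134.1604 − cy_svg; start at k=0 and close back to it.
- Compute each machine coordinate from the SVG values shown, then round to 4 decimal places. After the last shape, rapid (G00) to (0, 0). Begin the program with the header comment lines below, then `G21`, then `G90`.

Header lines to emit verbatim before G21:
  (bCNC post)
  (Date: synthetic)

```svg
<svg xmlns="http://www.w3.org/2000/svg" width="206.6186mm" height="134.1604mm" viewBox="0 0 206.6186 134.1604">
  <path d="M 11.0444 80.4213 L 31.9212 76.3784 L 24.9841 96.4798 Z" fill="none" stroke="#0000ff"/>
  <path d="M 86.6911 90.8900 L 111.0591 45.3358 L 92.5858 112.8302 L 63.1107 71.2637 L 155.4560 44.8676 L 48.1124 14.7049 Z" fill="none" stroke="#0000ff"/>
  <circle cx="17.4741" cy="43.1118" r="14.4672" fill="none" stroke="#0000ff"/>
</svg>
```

(bCNC post)
(Date: synthetic)
G21
G90
G00 X11.0444 Y53.7391
M4 S404
G1 X31.9212 Y57.7820 F2339
G1 X24.9841 Y37.6806
G1 X11.0444 Y53.7391
M5
G00 X86.6911 Y43.2704
M4 S404
G1 X111.0591 Y88.8246 F2339
G1 X92.5858 Y21.3302
G1 X63.1107 Y62.8967
G1 X155.4560 Y89.2928
G1 X48.1124 Y119.4555
G1 X86.6911 Y43.2704
M5
G00 X31.9413 Y91.0486
M4 S404
G1 X29.1783 Y99.5522 F2339
G1 X21.9447 Y104.8077
G1 X13.0035 Y104.8077
G1 X5.7699 Y99.5522
G1 X3.0069 Y91.0486
G1 X5.7699 Y82.5450
G1 X13.0035 Y77.2895
G1 X21.9447 Y77.2895
G1 X29.1783 Y82.5450
G1 X31.9413 Y91.0486
M5
G00 X0.0000 Y0.0000

viewBox `0 0 206.6186 134.1604` with mm width/height → 1 unit = 1 mm. Flip: y_m = 134.1604 − y_svg.

**Shape 1** — `<path>` regular polygon, stroke `#0000ff` → score (S404, F2339). Machine vertices: (11.0444,53.7391) → (31.9212,57.7820) → (24.9841,37.6806) → (11.0444,53.7391). Closed: final G1 returns to the first vertex.

**Shape 2** — `<path>` closed polygon, stroke `#0000ff` → score (S404, F2339). Machine vertices: (86.6911,43.2704) → (111.0591,88.8246) → (92.5858,21.3302) → (63.1107,62.8967) → (155.4560,89.2928) → (48.1124,119.4555) → (86.6911,43.2704). Closed: final G1 returns to the first vertex.

**Shape 3** — `<circle>` circle, stroke `#0000ff` → score (S404, F2339). Machine vertices: (31.9413,91.0486) → (29.1783,99.5522) → (21.9447,104.8077) → (13.0035,104.8077) → (5.7699,99.5522) → (3.0069,91.0486) → (5.7699,82.5450) → (13.0035,77.2895) → (21.9447,77.2895) → (29.1783,82.5450) → (31.9413,91.0486). Closed: final G1 returns to the first vertex.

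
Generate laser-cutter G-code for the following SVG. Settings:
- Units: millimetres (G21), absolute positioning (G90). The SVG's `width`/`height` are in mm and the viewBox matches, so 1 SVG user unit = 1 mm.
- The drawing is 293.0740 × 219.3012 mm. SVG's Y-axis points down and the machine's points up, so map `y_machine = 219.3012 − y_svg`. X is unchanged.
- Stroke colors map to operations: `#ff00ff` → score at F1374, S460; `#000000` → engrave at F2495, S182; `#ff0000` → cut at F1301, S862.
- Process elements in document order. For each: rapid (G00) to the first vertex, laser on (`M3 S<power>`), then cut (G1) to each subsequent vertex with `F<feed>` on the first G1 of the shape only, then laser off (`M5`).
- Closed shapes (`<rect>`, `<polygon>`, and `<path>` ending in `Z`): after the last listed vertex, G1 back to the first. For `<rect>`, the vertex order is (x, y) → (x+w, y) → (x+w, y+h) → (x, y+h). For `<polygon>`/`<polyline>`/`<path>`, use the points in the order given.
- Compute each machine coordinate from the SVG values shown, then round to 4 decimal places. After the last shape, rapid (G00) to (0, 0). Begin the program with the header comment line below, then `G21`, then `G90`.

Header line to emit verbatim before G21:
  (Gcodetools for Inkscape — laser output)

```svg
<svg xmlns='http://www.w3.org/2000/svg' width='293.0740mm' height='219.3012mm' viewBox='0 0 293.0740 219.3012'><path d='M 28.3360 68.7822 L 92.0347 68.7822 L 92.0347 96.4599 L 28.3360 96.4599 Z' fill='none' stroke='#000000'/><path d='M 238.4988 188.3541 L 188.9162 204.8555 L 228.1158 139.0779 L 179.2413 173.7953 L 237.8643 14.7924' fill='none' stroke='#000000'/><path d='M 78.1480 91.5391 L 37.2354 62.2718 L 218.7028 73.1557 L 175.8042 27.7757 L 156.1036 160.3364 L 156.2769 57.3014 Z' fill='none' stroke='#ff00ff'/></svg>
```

(Gcodetools for Inkscape — laser output)
G21
G90
G00 X28.3360 Y150.5190
M3 S182
G1 X92.0347 Y150.5190 F2495
G1 X92.0347 Y122.8413
G1 X28.3360 Y122.8413
G1 X28.3360 Y150.5190
M5
G00 X238.4988 Y30.9471
M3 S182
G1 X188.9162 Y14.4457 F2495
G1 X228.1158 Y80.2233
G1 X179.2413 Y45.5059
G1 X237.8643 Y204.5088
M5
G00 X78.1480 Y127.7621
M3 S460
G1 X37.2354 Y157.0294 F1374
G1 X218.7028 Y146.1455
G1 X175.8042 Y191.5255
G1 X156.1036 Y58.9648
G1 X156.2769 Y161.9998
G1 X78.1480 Y127.7621
M5
G00 X0.0000 Y0.0000

1 u = 1 mm; y_m = 219.3012 − y.

[1] `<path>` rectangle, #000000→engrave S182 F2495: (28.3360,150.5190) → (92.0347,150.5190) → (92.0347,122.8413) → (28.3360,122.8413) → (28.3360,150.5190) (closed)

[2] `<path>` open polyline, #000000→engrave S182 F2495: (238.4988,30.9471) → (188.9162,14.4457) → (228.1158,80.2233) → (179.2413,45.5059) → (237.8643,204.5088)

[3] `<path>` closed polygon, #ff00ff→score S460 F1374: (78.1480,127.7621) → (37.2354,157.0294) → (218.7028,146.1455) → (175.8042,191.5255) → (156.1036,58.9648) → (156.2769,161.9998) → (78.1480,127.7621) (closed)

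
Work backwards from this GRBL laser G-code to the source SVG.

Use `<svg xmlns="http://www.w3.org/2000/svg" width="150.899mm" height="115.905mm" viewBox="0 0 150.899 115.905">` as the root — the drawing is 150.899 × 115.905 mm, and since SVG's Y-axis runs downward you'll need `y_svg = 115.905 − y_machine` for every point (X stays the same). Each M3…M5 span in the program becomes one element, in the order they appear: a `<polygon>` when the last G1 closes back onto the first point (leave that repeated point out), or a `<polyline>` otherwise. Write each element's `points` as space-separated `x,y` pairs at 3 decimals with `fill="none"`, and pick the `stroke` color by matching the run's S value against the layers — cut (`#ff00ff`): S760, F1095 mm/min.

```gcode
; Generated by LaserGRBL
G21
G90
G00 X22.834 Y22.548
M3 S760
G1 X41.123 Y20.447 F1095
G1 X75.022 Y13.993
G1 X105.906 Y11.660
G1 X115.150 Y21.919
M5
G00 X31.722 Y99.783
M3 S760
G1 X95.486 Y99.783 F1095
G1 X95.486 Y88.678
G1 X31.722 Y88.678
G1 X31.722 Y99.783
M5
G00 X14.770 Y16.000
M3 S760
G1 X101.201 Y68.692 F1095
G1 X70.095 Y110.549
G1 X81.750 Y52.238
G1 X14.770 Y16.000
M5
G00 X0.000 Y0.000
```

<svg xmlns="http://www.w3.org/2000/svg" width="150.899mm" height="115.905mm" viewBox="0 0 150.899 115.905">
  <polyline points="22.834,93.357 41.123,95.458 75.022,101.912 105.906,104.245 115.150,93.986" fill="none" stroke="#ff00ff"/>
  <polygon points="31.722,16.122 95.486,16.122 95.486,27.227 31.722,27.227" fill="none" stroke="#ff00ff"/>
  <polygon points="14.770,99.905 101.201,47.213 70.095,5.356 81.750,63.667" fill="none" stroke="#ff00ff"/>
</svg>

Each laser-on run becomes one SVG element. Flip Y back into SVG space with y_svg = 115.905 − y_machine. Every run uses S760, so all elements get stroke `#ff00ff` (cut).

Run 1: The run is open, so emit a `<polyline>` with points (Y-flipped): 22.834,93.357 41.123,95.458 75.022,101.912 105.906,104.245 115.150,93.986.

Run 2: The run returns to its start, so emit a `<polygon>` with points (Y-flipped): 31.722,16.122 95.486,16.122 95.486,27.227 31.722,27.227.

Run 3: The run returns to its start, so emit a `<polygon>` with points (Y-flipped): 14.770,99.905 101.201,47.213 70.095,5.356 81.750,63.667.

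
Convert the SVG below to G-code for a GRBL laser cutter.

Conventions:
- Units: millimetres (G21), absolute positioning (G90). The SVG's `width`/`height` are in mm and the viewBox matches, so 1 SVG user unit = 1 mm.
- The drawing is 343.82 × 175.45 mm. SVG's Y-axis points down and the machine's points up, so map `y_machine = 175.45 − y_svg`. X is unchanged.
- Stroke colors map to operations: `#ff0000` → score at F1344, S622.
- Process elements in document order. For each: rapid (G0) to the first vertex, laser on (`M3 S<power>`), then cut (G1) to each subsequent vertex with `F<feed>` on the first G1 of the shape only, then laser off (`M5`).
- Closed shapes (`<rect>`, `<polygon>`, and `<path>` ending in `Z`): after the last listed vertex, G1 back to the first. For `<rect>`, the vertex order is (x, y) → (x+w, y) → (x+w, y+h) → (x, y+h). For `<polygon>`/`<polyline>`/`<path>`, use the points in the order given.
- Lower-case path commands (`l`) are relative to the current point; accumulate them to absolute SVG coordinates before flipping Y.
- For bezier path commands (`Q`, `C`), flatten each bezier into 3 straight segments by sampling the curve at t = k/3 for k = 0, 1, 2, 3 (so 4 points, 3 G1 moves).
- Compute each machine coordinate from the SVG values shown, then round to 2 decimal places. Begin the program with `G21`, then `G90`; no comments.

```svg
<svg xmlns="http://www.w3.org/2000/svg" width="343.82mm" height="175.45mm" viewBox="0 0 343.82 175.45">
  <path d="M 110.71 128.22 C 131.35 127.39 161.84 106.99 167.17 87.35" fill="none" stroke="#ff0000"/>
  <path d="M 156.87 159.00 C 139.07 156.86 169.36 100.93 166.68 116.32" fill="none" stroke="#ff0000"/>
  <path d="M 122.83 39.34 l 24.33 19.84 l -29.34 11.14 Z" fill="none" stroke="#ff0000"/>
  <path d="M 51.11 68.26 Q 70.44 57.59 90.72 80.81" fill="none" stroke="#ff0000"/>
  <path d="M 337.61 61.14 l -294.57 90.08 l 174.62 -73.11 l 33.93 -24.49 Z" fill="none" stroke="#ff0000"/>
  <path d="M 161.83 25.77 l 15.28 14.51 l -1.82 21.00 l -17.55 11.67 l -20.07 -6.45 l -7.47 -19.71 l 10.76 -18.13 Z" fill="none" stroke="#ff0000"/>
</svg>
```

Since the viewBox matches the mm dimensions, user units are millimetres directly. The only transform is the Y-flip y_m = 175.45 − y_svg.

Shape 1 is a cubic bezier drawn with `<path>`. Its stroke #ff0000 means score at S622, F1344. After flipping Y the toolpath is (110.71,47.23) → (133.34,53.83) → (154.75,68.96) → (167.17,88.10).

Shape 2 is a cubic bezier drawn with `<path>`. Its stroke #ff0000 means score at S622, F1344. After flipping Y the toolpath is (156.87,16.45) → (152.10,31.89) → (161.37,55.38) → (166.68,59.13).

Shape 3 is a regular polygon drawn with `<path>`. Its stroke #ff0000 means score at S622, F1344. After flipping Y the toolpath is (122.83,136.11) → (147.16,116.27) → (117.82,105.13) → (122.83,136.11), returning to the start.

Shape 4 is a quadratic bezier drawn with `<path>`. Its stroke #ff0000 means score at S622, F1344. After flipping Y the toolpath is (51.11,107.19) → (64.10,110.54) → (77.31,106.35) → (90.72,94.64).

Shape 5 is a closed polygon drawn with `<path>`. Its stroke #ff0000 means score at S622, F1344. After flipping Y the toolpath is (337.61,114.31) → (43.04,24.23) → (217.66,97.34) → (251.59,121.83) → (337.61,114.31), returning to the start.

Shape 6 is a regular polygon drawn with `<path>`. Its stroke #ff0000 means score at S622, F1344. After flipping Y the toolpath is (161.83,149.68) → (177.11,135.17) → (175.29,114.17) → (157.74,102.50) → (137.67,108.95) → (130.20,128.66) → (140.96,146.79) → (161.83,149.68), returning to the start.

G21
G90
G0 X110.71 Y47.23
M3 S622
G1 X133.34 Y53.83 F1344
G1 X154.75 Y68.96
G1 X167.17 Y88.10
M5
G0 X156.87 Y16.45
M3 S622
G1 X152.10 Y31.89 F1344
G1 X161.37 Y55.38
G1 X166.68 Y59.13
M5
G0 X122.83 Y136.11
M3 S622
G1 X147.16 Y116.27 F1344
G1 X117.82 Y105.13
G1 X122.83 Y136.11
M5
G0 X51.11 Y107.19
M3 S622
G1 X64.10 Y110.54 F1344
G1 X77.31 Y106.35
G1 X90.72 Y94.64
M5
G0 X337.61 Y114.31
M3 S622
G1 X43.04 Y24.23 F1344
G1 X217.66 Y97.34
G1 X251.59 Y121.83
G1 X337.61 Y114.31
M5
G0 X161.83 Y149.68
M3 S622
G1 X177.11 Y135.17 F1344
G1 X175.29 Y114.17
G1 X157.74 Y102.50
G1 X137.67 Y108.95
G1 X130.20 Y128.66
G1 X140.96 Y146.79
G1 X161.83 Y149.68
M5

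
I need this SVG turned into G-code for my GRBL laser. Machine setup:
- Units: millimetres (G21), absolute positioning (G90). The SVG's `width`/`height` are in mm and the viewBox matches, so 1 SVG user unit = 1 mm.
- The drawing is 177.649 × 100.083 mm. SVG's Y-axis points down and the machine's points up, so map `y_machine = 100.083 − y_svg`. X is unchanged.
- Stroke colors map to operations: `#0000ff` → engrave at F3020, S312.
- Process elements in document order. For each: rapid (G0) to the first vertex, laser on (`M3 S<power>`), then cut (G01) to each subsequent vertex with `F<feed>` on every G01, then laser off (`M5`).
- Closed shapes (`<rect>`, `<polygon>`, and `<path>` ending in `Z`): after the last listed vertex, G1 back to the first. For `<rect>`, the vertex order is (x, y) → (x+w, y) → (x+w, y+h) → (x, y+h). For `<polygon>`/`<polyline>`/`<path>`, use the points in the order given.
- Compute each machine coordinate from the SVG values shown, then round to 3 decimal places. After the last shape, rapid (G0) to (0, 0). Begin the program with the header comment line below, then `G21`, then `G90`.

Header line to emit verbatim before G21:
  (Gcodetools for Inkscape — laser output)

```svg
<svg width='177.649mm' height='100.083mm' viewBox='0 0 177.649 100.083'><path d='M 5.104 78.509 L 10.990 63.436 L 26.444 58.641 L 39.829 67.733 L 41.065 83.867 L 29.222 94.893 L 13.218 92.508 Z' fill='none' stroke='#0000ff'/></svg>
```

(Gcodetools for Inkscape — laser output)
G21
G90
G0 X5.104 Y21.574
M3 S312
G01 X10.990 Y36.647 F3020
G01 X26.444 Y41.442 F3020
G01 X39.829 Y32.350 F3020
G01 X41.065 Y16.216 F3020
G01 X29.222 Y5.190 F3020
G01 X13.218 Y7.575 F3020
G01 X5.104 Y21.574 F3020
M5
G0 X0.000 Y0.000

Since the viewBox matches the mm dimensions, user units are millimetres directly. The only transform is the Y-flip y_m = 100.083 − y_svg.

Shape 1 is a regular polygon drawn with `<path>`. Its stroke #0000ff means engrave at S312, F3020. After flipping Y the toolpath is (5.104,21.574) → (10.990,36.647) → (26.444,41.442) → (39.829,32.350) → (41.065,16.216) → (29.222,5.190) → (13.218,7.575) → (5.104,21.574), returning to the start.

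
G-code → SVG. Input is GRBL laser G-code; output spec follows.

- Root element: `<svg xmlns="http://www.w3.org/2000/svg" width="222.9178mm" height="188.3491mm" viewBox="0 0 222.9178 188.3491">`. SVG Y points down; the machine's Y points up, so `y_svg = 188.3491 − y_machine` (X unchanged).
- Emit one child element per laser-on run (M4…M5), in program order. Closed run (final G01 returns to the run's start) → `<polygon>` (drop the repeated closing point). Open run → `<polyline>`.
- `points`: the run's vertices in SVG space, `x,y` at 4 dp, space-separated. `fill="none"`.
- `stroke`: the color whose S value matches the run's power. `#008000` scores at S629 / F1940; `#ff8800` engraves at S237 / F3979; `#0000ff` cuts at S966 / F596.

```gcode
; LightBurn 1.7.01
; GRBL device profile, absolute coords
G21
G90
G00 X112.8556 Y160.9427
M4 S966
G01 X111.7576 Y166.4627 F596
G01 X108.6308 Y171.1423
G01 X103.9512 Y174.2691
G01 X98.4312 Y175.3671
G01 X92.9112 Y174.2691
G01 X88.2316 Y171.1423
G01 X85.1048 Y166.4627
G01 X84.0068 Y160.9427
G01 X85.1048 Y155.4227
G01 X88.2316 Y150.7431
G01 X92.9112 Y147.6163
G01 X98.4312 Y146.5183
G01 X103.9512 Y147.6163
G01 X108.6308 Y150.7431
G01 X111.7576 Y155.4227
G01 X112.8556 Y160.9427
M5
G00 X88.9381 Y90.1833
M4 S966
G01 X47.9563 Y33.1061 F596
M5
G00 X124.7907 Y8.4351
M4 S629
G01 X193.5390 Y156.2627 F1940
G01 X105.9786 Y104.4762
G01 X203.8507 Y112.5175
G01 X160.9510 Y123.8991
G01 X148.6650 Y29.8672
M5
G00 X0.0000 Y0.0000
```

Each laser-on run becomes one SVG element. Flip Y back into SVG space with y_svg = 188.3491 − y_machine.

Run 1: power S966 maps to stroke `#0000ff` (cut). The run returns to its start, so emit a `<polygon>` with points (Y-flipped): 112.8556,27.4064 111.7576,21.8864 108.6308,17.2068 103.9512,14.0800 98.4312,12.9820 92.9112,14.0800 88.2316,17.2068 85.1048,21.8864 84.0068,27.4064 85.1048,32.9264 88.2316,37.6060 92.9112,40.7328 98.4312,41.8308 103.9512,40.7328 108.6308,37.6060 111.7576,32.9264.

Run 2: S966 ⇒ cut layer `#0000ff`. The run is open, so emit a `<polyline>` with points (Y-flipped): 88.9381,98.1658 47.9563,155.2430.

Run 3: S629 ⇒ score layer `#008000`. The run is open, so emit a `<polyline>` with points (Y-flipped): 124.7907,179.9140 193.5390,32.0864 105.9786,83.8729 203.8507,75.8316 160.9510,64.4500 148.6650,158.4819.

<svg xmlns="http://www.w3.org/2000/svg" width="222.9178mm" height="188.3491mm" viewBox="0 0 222.9178 188.3491">
  <polygon points="112.8556,27.4064 111.7576,21.8864 108.6308,17.2068 103.9512,14.0800 98.4312,12.9820 92.9112,14.0800 88.2316,17.2068 85.1048,21.8864 84.0068,27.4064 85.1048,32.9264 88.2316,37.6060 92.9112,40.7328 98.4312,41.8308 103.9512,40.7328 108.6308,37.6060 111.7576,32.9264" fill="none" stroke="#0000ff"/>
  <polyline points="88.9381,98.1658 47.9563,155.2430" fill="none" stroke="#0000ff"/>
  <polyline points="124.7907,179.9140 193.5390,32.0864 105.9786,83.8729 203.8507,75.8316 160.9510,64.4500 148.6650,158.4819" fill="none" stroke="#008000"/>
</svg>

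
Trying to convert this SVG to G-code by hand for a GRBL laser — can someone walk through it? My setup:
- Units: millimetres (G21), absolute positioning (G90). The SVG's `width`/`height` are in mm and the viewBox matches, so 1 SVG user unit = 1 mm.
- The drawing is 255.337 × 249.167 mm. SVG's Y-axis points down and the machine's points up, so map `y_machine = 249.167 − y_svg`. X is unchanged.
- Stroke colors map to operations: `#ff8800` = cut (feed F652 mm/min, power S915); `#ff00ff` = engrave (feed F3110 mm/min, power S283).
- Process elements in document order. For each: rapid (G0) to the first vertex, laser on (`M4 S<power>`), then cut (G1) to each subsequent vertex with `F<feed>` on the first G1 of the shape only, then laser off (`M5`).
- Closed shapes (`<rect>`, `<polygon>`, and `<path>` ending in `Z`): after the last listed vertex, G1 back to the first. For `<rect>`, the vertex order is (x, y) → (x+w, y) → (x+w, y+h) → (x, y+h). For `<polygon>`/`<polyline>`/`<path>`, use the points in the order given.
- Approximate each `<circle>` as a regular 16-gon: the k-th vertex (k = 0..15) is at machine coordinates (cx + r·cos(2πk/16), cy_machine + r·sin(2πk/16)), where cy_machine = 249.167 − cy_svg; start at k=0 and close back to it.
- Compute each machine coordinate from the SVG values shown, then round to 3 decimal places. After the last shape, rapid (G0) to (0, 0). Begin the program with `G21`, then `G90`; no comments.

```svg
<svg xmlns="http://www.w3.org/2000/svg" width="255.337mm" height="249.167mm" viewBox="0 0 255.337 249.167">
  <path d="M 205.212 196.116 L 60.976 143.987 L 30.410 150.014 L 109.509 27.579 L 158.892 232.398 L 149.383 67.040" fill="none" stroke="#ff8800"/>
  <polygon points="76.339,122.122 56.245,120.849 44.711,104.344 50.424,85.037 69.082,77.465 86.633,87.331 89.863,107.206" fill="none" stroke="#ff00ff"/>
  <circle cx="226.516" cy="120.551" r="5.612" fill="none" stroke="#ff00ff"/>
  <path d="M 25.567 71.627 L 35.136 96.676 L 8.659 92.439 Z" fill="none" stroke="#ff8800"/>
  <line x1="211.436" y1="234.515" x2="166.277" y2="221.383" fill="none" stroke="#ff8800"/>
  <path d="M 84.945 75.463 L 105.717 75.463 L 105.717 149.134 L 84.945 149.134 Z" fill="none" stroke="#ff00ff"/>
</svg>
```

viewBox `0 0 255.337 249.167` with mm width/height → 1 unit = 1 mm. Flip: y_m = 249.167 − y_svg.

**Shape 1** — `<path>` open polyline, stroke `#ff8800` → cut (S915, F652). Machine vertices: (205.212,53.051) → (60.976,105.180) → (30.410,99.153) → (109.509,221.588) → (158.892,16.769) → (149.383,182.127). Open path.

**Shape 2** — `<polygon>` regular polygon, stroke `#ff00ff` → engrave (S283, F3110). Machine vertices: (76.339,127.045) → (56.245,128.318) → (44.711,144.823) → (50.424,164.130) → (69.082,171.702) → (86.633,161.836) → (89.863,141.961) → (76.339,127.045). Closed: final G1 returns to the first vertex.

**Shape 3** — `<circle>` circle, stroke `#ff00ff` → engrave (S283, F3110). Machine vertices: (232.128,128.616) → (231.701,130.764) → (230.484,132.584) → (228.664,133.801) → (226.516,134.228) → (224.368,133.801) → (222.548,132.584) → (221.331,130.764) → (220.904,128.616) → (221.331,126.468) → (222.548,124.648) → (224.368,123.431) → (226.516,123.004) → (228.664,123.431) → (230.484,124.648) → (231.701,126.468) → (232.128,128.616). Closed: final G1 returns to the first vertex.

**Shape 4** — `<path>` regular polygon, stroke `#ff8800` → cut (S915, F652). Machine vertices: (25.567,177.540) → (35.136,152.491) → (8.659,156.728) → (25.567,177.540). Closed: final G1 returns to the first vertex.

**Shape 5** — `<line>` line segment, stroke `#ff8800` → cut (S915, F652). Machine vertices: (211.436,14.652) → (166.277,27.784). Open path.

**Shape 6** — `<path>` rectangle, stroke `#ff00ff` → engrave (S283, F3110). Machine vertices: (84.945,173.704) → (105.717,173.704) → (105.717,100.033) → (84.945,100.033) → (84.945,173.704). Closed: final G1 returns to the first vertex.

G21
G90
G0 X205.212 Y53.051
M4 S915
G1 X60.976 Y105.180 F652
G1 X30.410 Y99.153
G1 X109.509 Y221.588
G1 X158.892 Y16.769
G1 X149.383 Y182.127
M5
G0 X76.339 Y127.045
M4 S283
G1 X56.245 Y128.318 F3110
G1 X44.711 Y144.823
G1 X50.424 Y164.130
G1 X69.082 Y171.702
G1 X86.633 Y161.836
G1 X89.863 Y141.961
G1 X76.339 Y127.045
M5
G0 X232.128 Y128.616
M4 S283
G1 X231.701 Y130.764 F3110
G1 X230.484 Y132.584
G1 X228.664 Y133.801
G1 X226.516 Y134.228
G1 X224.368 Y133.801
G1 X222.548 Y132.584
G1 X221.331 Y130.764
G1 X220.904 Y128.616
G1 X221.331 Y126.468
G1 X222.548 Y124.648
G1 X224.368 Y123.431
G1 X226.516 Y123.004
G1 X228.664 Y123.431
G1 X230.484 Y124.648
G1 X231.701 Y126.468
G1 X232.128 Y128.616
M5
G0 X25.567 Y177.540
M4 S915
G1 X35.136 Y152.491 F652
G1 X8.659 Y156.728
G1 X25.567 Y177.540
M5
G0 X211.436 Y14.652
M4 S915
G1 X166.277 Y27.784 F652
M5
G0 X84.945 Y173.704
M4 S283
G1 X105.717 Y173.704 F3110
G1 X105.717 Y100.033
G1 X84.945 Y100.033
G1 X84.945 Y173.704
M5
G0 X0.000 Y0.000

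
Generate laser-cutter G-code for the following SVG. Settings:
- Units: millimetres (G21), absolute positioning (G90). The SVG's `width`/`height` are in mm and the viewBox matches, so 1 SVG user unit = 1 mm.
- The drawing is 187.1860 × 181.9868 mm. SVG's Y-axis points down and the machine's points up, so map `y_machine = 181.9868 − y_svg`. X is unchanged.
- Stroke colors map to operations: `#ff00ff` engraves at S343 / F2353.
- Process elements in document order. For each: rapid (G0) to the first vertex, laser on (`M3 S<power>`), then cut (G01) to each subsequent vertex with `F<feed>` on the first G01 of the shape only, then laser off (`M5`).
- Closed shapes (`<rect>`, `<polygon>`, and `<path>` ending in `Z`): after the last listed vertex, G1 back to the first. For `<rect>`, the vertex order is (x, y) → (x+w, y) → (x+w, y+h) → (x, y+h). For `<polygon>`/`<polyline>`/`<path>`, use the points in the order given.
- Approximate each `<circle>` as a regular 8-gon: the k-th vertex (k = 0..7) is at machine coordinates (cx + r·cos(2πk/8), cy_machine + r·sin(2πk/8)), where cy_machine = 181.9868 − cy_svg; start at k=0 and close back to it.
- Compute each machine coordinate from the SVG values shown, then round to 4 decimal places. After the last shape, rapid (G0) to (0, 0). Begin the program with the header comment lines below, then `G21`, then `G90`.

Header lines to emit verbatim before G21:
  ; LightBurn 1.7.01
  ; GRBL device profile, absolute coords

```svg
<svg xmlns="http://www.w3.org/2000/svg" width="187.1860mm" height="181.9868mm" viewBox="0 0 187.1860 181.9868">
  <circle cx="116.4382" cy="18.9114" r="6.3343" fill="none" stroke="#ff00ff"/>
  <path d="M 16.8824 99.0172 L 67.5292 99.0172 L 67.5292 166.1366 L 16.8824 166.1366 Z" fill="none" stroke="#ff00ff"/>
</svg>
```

Since the viewBox matches the mm dimensions, user units are millimetres directly. The only transform is the Y-flip y_m = 181.9868 − y_svg.

Shape 1 is a circle drawn with `<circle>`. Its stroke #ff00ff means engrave at S343, F2353. After flipping Y the toolpath is (122.7725,163.0754) → (120.9172,167.5544) → (116.4382,169.4097) → (111.9592,167.5544) → (110.1039,163.0754) → (111.9592,158.5964) → (116.4382,156.7411) → (120.9172,158.5964) → (122.7725,163.0754), returning to the start.

Shape 2 is a rectangle drawn with `<path>`. Its stroke #ff00ff means engrave at S343, F2353. After flipping Y the toolpath is (16.8824,82.9696) → (67.5292,82.9696) → (67.5292,15.8502) → (16.8824,15.8502) → (16.8824,82.9696), returning to the start.

; LightBurn 1.7.01
; GRBL device profile, absolute coords
G21
G90
G0 X122.7725 Y163.0754
M3 S343
G01 X120.9172 Y167.5544 F2353
G01 X116.4382 Y169.4097
G01 X111.9592 Y167.5544
G01 X110.1039 Y163.0754
G01 X111.9592 Y158.5964
G01 X116.4382 Y156.7411
G01 X120.9172 Y158.5964
G01 X122.7725 Y163.0754
M5
G0 X16.8824 Y82.9696
M3 S343
G01 X67.5292 Y82.9696 F2353
G01 X67.5292 Y15.8502
G01 X16.8824 Y15.8502
G01 X16.8824 Y82.9696
M5
G0 X0.0000 Y0.0000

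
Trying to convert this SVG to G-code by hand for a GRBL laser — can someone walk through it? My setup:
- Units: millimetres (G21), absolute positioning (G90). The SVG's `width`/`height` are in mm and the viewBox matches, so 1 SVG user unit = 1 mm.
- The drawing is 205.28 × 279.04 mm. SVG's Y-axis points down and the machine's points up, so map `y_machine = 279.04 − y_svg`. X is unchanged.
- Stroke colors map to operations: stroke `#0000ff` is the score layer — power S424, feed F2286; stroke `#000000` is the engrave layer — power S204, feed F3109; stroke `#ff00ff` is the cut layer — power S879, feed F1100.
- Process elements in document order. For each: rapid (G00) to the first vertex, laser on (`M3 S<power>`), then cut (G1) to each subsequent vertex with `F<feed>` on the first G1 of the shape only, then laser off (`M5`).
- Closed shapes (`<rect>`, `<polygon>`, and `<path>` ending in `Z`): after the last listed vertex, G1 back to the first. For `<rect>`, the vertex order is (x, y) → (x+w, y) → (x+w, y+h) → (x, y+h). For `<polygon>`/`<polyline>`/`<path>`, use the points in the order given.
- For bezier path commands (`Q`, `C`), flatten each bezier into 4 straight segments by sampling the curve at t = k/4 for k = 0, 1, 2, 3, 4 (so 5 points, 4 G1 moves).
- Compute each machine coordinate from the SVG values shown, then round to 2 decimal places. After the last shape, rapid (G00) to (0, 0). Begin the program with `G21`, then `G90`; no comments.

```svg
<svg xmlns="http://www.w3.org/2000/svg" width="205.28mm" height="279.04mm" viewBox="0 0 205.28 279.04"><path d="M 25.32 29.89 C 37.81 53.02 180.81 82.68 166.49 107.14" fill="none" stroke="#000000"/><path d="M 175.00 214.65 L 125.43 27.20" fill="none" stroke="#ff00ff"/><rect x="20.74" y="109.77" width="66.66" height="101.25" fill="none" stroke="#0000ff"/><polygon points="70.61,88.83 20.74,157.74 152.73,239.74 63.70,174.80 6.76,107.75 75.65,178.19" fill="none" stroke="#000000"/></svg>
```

G21
G90
G00 X25.32 Y249.15
M3 S204
G1 X54.66 Y230.76 F3109
G1 X105.96 Y211.02
G1 X152.23 Y191.04
G1 X166.49 Y171.90
M5
G00 X175.00 Y64.39
M3 S879
G1 X125.43 Y251.84 F1100
M5
G00 X20.74 Y169.27
M3 S424
G1 X87.40 Y169.27 F2286
G1 X87.40 Y68.02
G1 X20.74 Y68.02
G1 X20.74 Y169.27
M5
G00 X70.61 Y190.21
M3 S204
G1 X20.74 Y121.30 F3109
G1 X152.73 Y39.30
G1 X63.70 Y104.24
G1 X6.76 Y171.29
G1 X75.65 Y100.85
G1 X70.61 Y190.21
M5
G00 X0.00 Y0.00

viewBox `0 0 205.28 279.04` with mm width/height → 1 unit = 1 mm. Flip: y_m = 279.04 − y_svg.

**Shape 1** — `<path>` cubic bezier, stroke `#000000` → engrave (S204, F3109). Control points (SVG): P0=(25.32,29.89), P1=(37.81,53.02), P2=(180.81,82.68), P3=(166.49,107.14); sampled at t=k/4. Machine vertices: (25.32,249.15) → (54.66,230.76) → (105.96,211.02) → (152.23,191.04) → (166.49,171.90). Open path.

**Shape 2** — `<path>` line segment, stroke `#ff00ff` → cut (S879, F1100). Machine vertices: (175.00,64.39) → (125.43,251.84). Open path.

**Shape 3** — `<rect>` rectangle, stroke `#0000ff` → score (S424, F2286). Machine vertices: (20.74,169.27) → (87.40,169.27) → (87.40,68.02) → (20.74,68.02) → (20.74,169.27). Closed: final G1 returns to the first vertex.

**Shape 4** — `<polygon>` closed polygon, stroke `#000000` → engrave (S204, F3109). Machine vertices: (70.61,190.21) → (20.74,121.30) → (152.73,39.30) → (63.70,104.24) → (6.76,171.29) → (75.65,100.85) → (70.61,190.21). Closed: final G1 returns to the first vertex.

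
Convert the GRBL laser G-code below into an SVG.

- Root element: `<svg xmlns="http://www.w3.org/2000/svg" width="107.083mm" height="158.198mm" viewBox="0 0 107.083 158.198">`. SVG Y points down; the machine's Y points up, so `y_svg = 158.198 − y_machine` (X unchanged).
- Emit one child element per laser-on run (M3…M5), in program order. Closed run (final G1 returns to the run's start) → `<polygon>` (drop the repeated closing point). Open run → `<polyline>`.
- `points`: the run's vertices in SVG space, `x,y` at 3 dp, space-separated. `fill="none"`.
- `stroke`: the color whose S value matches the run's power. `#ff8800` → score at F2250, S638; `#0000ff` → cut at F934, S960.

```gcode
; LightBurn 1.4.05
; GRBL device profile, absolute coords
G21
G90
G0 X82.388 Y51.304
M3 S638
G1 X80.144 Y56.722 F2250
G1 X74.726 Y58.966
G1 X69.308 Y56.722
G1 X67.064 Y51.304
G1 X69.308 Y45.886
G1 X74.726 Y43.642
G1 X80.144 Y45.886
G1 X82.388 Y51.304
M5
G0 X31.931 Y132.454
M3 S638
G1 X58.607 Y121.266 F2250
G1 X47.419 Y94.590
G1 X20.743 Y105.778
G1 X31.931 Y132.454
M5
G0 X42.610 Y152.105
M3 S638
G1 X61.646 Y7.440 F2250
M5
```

y_svg = 158.198 − y_m. Every run uses S638, so all elements get stroke `#ff8800` (score).

[1] closed run; points: 82.388,106.894 80.144,101.476 74.726,99.232 69.308,101.476 67.064,106.894 69.308,112.312 74.726,114.556 80.144,112.312

[2] closed run; points: 31.931,25.744 58.607,36.932 47.419,63.608 20.743,52.420

[3] open run; points: 42.610,6.093 61.646,150.758

<svg xmlns="http://www.w3.org/2000/svg" width="107.083mm" height="158.198mm" viewBox="0 0 107.083 158.198">
  <polygon points="82.388,106.894 80.144,101.476 74.726,99.232 69.308,101.476 67.064,106.894 69.308,112.312 74.726,114.556 80.144,112.312" fill="none" stroke="#ff8800"/>
  <polygon points="31.931,25.744 58.607,36.932 47.419,63.608 20.743,52.420" fill="none" stroke="#ff8800"/>
  <polyline points="42.610,6.093 61.646,150.758" fill="none" stroke="#ff8800"/>
</svg>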